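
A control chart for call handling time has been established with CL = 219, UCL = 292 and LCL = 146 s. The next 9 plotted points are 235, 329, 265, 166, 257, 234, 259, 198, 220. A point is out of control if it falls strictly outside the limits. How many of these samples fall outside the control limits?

Compare each point to [146, 292]: sample 2 = 329 > UCL.

1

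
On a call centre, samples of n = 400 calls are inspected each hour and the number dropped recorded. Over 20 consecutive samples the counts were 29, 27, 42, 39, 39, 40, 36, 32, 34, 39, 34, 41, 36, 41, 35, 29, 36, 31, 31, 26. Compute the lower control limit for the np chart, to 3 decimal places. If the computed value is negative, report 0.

p̄ = Σdᵢ / (k·n) = 697 / (20 × 400) = 0.08712
LCL = np̄ − 3·√(np̄(1−p̄)) = 34.8500 − 3 × 5.6404 = 17.9289

17.929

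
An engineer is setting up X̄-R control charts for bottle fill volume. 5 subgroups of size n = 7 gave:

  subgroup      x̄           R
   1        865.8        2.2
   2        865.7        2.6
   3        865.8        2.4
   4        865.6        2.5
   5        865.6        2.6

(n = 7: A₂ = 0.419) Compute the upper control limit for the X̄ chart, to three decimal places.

866.731

X̄̄ = (865.8 + 865.7 + 865.8 + 865.6 + 865.6) / 5 = 4328.5000 / 5 = 865.7000
R̄ = (2.2 + 2.6 + 2.4 + 2.5 + 2.6) / 5 = 12.3000 / 5 = 2.4600
UCL = X̄̄ + A₂·R̄ = 865.7000 + 0.419 × 2.4600 = 866.7307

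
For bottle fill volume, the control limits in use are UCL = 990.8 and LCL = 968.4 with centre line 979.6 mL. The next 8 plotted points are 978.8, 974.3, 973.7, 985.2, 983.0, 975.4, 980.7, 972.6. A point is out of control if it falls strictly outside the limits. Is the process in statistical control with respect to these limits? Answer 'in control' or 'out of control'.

in control

All 8 points lie within [968.4, 990.8].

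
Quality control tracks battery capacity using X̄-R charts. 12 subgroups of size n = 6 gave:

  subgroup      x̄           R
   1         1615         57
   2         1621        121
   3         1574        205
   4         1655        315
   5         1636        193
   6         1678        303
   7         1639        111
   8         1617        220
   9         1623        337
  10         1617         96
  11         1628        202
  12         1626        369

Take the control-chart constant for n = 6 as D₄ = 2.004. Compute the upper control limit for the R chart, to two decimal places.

R̄ = (57 + 121 + 205 + 315 + 193 + 303 + 111 + 220 + 337 + 96 + 202 + 369) / 12 = 2529.0000 / 12 = 210.7500
UCL_R = D₄·R̄ = 2.004 × 210.7500 = 422.3430

422.34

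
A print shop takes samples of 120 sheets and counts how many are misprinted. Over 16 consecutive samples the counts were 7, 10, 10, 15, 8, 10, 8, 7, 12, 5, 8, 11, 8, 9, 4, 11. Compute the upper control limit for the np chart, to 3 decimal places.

p̄ = Σdᵢ / (k·n) = 143 / (16 × 120) = 0.07448
UCL = np̄ + 3·√(np̄(1−p̄)) = 8.9375 + 3 × √(8.9375×0.92552) = 8.9375 + 3 × 2.8761 = 17.5657

17.566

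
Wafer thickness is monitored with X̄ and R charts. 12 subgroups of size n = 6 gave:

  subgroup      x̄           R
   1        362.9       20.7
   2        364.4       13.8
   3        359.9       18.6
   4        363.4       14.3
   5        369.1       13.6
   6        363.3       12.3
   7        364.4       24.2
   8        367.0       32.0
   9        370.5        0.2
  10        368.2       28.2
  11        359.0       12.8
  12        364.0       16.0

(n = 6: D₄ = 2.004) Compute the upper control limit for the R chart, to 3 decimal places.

R̄ = (20.7 + 13.8 + 18.6 + 14.3 + 13.6 + 12.3 + 24.2 + 32.0 + 0.2 + 28.2 + 12.8 + 16.0) / 12 = 206.7000 / 12 = 17.2250
UCL_R = D₄·R̄ = 2.004 × 17.2250 = 34.5189

34.519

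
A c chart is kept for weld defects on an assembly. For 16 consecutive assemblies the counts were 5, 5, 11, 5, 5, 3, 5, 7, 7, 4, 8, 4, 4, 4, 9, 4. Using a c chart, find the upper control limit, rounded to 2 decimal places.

c̄ = (5 + 5 + 11 + 5 + 5 + 3 + 5 + 7 + 7 + 4 + 8 + 4 + 4 + 4 + 9 + 4) / 16 = 90 / 16 = 5.6250
UCL = c̄ + 3√c̄ = 5.6250 + 3 × √5.6250 = 5.6250 + 3 × 2.3717 = 12.7401

12.74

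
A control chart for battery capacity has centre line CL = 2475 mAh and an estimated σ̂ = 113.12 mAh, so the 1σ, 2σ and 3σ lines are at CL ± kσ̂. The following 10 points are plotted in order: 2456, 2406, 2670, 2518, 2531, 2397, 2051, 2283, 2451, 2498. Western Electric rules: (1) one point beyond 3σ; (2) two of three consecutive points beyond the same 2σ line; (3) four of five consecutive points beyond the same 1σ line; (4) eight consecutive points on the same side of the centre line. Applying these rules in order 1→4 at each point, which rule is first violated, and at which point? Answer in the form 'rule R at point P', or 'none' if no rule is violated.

rule 1 at point 7

Zone of each point (C = within 1σ̂, B = 1σ̂–2σ̂, A = 2σ̂–3σ̂, * = beyond 3σ̂; sign = side of CL): 1:-C, 2:-C, 3:+B, 4:+C, 5:+C, 6:-C, 7:-*, 8:-B, 9:-C, 10:+C
Rule 1 (one point beyond the 3σ limits) is satisfied at point 7.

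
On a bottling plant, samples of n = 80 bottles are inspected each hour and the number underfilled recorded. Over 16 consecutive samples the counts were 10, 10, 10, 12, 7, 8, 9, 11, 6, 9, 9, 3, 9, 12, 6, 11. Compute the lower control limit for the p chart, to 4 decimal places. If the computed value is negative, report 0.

p̄ = Σdᵢ / (k·n) = 142 / (16 × 80) = 0.11094
LCL = p̄ − 3·√(p̄(1−p̄)/n) = 0.11094 − 3 × 0.03511 = 0.00560

0.0056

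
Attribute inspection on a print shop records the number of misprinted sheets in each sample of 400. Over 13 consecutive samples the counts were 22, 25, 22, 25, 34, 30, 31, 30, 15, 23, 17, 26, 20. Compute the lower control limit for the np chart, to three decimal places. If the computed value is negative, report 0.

p̄ = Σdᵢ / (k·n) = 320 / (13 × 400) = 0.06154
LCL = np̄ − 3·√(np̄(1−p̄)) = 24.6154 − 3 × 4.8063 = 10.1965

10.196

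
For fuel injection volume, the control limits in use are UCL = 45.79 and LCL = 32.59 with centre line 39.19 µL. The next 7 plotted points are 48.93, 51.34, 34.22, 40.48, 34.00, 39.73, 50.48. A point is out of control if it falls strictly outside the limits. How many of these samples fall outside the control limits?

Compare each point to [32.59, 45.79]: sample 1 = 48.93 > UCL; sample 2 = 51.34 > UCL; sample 7 = 50.48 > UCL.

3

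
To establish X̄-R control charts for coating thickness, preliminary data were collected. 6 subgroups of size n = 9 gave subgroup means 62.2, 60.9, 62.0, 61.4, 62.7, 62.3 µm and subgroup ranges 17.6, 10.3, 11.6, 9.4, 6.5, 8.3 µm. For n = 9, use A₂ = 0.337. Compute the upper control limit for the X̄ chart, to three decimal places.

65.494

X̄̄ = (62.2 + 60.9 + 62.0 + 61.4 + 62.7 + 62.3) / 6 = 371.5000 / 6 = 61.9167
R̄ = (17.6 + 10.3 + 11.6 + 9.4 + 6.5 + 8.3) / 6 = 63.7000 / 6 = 10.6167
UCL = X̄̄ + A₂·R̄ = 61.9167 + 0.337 × 10.6167 = 65.4945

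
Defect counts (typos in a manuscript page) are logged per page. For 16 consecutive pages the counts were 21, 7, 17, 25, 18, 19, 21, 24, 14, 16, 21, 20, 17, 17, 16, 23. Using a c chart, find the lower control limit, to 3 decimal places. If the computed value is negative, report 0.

c̄ = (21 + 7 + 17 + 25 + 18 + 19 + 21 + 24 + 14 + 16 + 21 + 20 + 17 + 17 + 16 + 23) / 16 = 296 / 16 = 18.5000
LCL = c̄ − 3√c̄ = 18.5000 − 3 × 4.3012 = 5.5965

5.597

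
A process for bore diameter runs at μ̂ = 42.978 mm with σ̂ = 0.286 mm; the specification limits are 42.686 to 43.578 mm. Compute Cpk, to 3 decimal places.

0.340

Cpu = (USL − μ̂) / (3σ̂) = (43.578 − 42.978) / (3 × 0.286) = 0.6993; Cpl = (μ̂ − LSL) / (3σ̂) = (42.978 − 42.686) / (3 × 0.286) = 0.3403; Cpk = min(Cpu, Cpl) = 0.3403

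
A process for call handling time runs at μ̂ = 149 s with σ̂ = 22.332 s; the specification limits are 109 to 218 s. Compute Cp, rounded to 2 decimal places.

0.81

Cp = (USL − LSL) / (6σ̂) = (218 − 109) / (6 × 22.332) = 109.0000 / 133.9920 = 0.8135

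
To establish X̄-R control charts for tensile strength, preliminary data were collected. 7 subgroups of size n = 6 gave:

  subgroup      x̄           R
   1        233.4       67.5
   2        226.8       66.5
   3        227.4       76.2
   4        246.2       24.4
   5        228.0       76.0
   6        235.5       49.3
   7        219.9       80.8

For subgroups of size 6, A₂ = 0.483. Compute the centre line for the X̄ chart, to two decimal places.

231.03

X̄̄ = (233.4 + 226.8 + 227.4 + 246.2 + 228.0 + 235.5 + 219.9) / 7 = 1617.2000 / 7 = 231.0286
CL = X̄̄ = 231.0286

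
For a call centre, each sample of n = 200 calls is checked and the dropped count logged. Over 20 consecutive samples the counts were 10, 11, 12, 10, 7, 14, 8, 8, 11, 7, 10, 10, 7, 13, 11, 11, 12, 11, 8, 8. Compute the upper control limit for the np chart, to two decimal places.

19.17

p̄ = Σdᵢ / (k·n) = 199 / (20 × 200) = 0.04975
UCL = np̄ + 3·√(np̄(1−p̄)) = 9.9500 + 3 × √(9.9500×0.95025) = 9.9500 + 3 × 3.0749 = 19.1747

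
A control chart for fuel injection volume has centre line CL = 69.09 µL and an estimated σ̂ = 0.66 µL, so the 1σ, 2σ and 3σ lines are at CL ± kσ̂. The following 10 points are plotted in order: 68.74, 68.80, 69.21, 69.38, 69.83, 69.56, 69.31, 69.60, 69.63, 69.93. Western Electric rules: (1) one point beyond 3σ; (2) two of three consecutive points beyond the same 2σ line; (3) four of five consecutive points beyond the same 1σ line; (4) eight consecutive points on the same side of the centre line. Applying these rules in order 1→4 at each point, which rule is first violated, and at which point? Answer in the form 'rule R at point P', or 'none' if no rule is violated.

Zone of each point (C = within 1σ̂, B = 1σ̂–2σ̂, A = 2σ̂–3σ̂, * = beyond 3σ̂; sign = side of CL): 1:-C, 2:-C, 3:+C, 4:+C, 5:+B, 6:+C, 7:+C, 8:+C, 9:+C, 10:+B
Rule 4 (eight consecutive points on the same side of the centre line) is satisfied at point 10.

rule 4 at point 10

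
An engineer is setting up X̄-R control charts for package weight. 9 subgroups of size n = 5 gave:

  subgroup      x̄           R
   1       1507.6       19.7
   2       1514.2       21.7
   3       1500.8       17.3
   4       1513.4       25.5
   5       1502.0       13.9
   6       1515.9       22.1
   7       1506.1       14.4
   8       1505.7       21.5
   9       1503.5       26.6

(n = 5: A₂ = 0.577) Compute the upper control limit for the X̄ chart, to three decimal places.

1519.402

X̄̄ = (1507.6 + 1514.2 + 1500.8 + 1513.4 + 1502.0 + 1515.9 + 1506.1 + 1505.7 + 1503.5) / 9 = 13569.2000 / 9 = 1507.6889
R̄ = (19.7 + 21.7 + 17.3 + 25.5 + 13.9 + 22.1 + 14.4 + 21.5 + 26.6) / 9 = 182.7000 / 9 = 20.3000
UCL = X̄̄ + A₂·R̄ = 1507.6889 + 0.577 × 20.3000 = 1519.4020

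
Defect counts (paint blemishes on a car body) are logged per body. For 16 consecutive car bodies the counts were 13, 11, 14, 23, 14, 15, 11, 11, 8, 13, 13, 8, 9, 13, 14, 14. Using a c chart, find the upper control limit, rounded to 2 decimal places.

23.46

c̄ = (13 + 11 + 14 + 23 + 14 + 15 + 11 + 11 + 8 + 13 + 13 + 8 + 9 + 13 + 14 + 14) / 16 = 204 / 16 = 12.7500
UCL = c̄ + 3√c̄ = 12.7500 + 3 × √12.7500 = 12.7500 + 3 × 3.5707 = 23.4621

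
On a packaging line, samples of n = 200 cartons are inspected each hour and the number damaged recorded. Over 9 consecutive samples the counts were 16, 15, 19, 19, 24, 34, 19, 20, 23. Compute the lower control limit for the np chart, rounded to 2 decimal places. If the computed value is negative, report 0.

7.99

p̄ = Σdᵢ / (k·n) = 189 / (9 × 200) = 0.10500
LCL = np̄ − 3·√(np̄(1−p̄)) = 21.0000 − 3 × 4.3353 = 7.9940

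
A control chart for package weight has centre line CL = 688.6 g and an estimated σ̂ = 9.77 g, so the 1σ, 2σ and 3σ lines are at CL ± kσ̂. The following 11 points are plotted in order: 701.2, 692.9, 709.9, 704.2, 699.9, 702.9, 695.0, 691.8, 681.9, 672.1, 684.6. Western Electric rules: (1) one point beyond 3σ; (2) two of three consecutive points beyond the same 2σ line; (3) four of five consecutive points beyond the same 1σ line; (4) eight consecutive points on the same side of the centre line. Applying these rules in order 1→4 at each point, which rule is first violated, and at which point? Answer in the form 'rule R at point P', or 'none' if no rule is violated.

rule 3 at point 5

Zone of each point (C = within 1σ̂, B = 1σ̂–2σ̂, A = 2σ̂–3σ̂, * = beyond 3σ̂; sign = side of CL): 1:+B, 2:+C, 3:+A, 4:+B, 5:+B, 6:+B, 7:+C, 8:+C, 9:-C, 10:-B, 11:-C
Rule 3 (four of five consecutive points beyond the same 1σ limit) is satisfied at point 5.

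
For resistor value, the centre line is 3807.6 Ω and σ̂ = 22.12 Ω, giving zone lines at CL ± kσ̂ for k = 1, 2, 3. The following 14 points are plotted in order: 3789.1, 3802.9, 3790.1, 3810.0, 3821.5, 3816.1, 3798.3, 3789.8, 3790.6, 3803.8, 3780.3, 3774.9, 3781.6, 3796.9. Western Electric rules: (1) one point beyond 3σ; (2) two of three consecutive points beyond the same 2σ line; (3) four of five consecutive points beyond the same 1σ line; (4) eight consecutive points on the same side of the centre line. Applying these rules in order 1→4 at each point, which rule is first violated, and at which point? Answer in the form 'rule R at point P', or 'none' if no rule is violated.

Zone of each point (C = within 1σ̂, B = 1σ̂–2σ̂, A = 2σ̂–3σ̂, * = beyond 3σ̂; sign = side of CL): 1:-C, 2:-C, 3:-C, 4:+C, 5:+C, 6:+C, 7:-C, 8:-C, 9:-C, 10:-C, 11:-B, 12:-B, 13:-B, 14:-C
Rule 4 (eight consecutive points on the same side of the centre line) is satisfied at point 14.

rule 4 at point 14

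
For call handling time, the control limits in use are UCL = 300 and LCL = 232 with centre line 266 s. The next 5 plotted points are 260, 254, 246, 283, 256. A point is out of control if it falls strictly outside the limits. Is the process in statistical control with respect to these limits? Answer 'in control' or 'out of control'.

All 5 points lie within [232, 300].

in control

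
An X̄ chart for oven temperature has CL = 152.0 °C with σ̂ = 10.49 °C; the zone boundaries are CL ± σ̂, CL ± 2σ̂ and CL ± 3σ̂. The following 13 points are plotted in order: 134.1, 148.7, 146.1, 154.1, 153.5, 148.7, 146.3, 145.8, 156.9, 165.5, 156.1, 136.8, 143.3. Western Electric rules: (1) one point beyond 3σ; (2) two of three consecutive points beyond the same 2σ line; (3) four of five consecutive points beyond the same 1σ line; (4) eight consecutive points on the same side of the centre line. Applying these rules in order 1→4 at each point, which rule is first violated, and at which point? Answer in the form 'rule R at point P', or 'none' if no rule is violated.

Zone of each point (C = within 1σ̂, B = 1σ̂–2σ̂, A = 2σ̂–3σ̂, * = beyond 3σ̂; sign = side of CL): 1:-B, 2:-C, 3:-C, 4:+C, 5:+C, 6:-C, 7:-C, 8:-C, 9:+C, 10:+B, 11:+C, 12:-B, 13:-C
No rule fires across all 13 points.

none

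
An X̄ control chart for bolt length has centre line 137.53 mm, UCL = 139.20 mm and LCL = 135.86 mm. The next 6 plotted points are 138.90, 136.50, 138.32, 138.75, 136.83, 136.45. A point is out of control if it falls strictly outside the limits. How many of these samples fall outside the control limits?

0

All 6 points lie within [135.86, 139.20].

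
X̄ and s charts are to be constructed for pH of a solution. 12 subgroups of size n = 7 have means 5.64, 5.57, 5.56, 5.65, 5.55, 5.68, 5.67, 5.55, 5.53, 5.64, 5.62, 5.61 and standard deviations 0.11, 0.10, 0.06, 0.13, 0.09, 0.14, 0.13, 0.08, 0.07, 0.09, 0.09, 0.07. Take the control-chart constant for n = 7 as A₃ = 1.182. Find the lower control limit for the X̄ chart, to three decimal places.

X̄̄ = (5.64 + 5.57 + 5.56 + 5.65 + 5.55 + 5.68 + 5.67 + 5.55 + 5.53 + 5.64 + 5.62 + 5.61) / 12 = 5.6058
s̄ = (0.11 + 0.10 + 0.06 + 0.13 + 0.09 + 0.14 + 0.13 + 0.08 + 0.07 + 0.09 + 0.09 + 0.07) / 12 = 0.0967
LCL = X̄̄ − A₃·s̄ = 5.6058 − 1.182 × 0.0967 = 5.4916

5.492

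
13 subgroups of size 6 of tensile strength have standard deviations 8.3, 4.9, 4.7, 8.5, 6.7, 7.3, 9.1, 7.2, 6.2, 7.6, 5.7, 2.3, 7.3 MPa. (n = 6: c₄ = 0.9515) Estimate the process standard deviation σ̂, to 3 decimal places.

6.936

s̄ = (8.3 + 4.9 + 4.7 + 8.5 + 6.7 + 7.3 + 9.1 + 7.2 + 6.2 + 7.6 + 5.7 + 2.3 + 7.3) / 13 = 6.6000
σ̂ = s̄ / c₄ = 6.6000 / 0.9515 = 6.9364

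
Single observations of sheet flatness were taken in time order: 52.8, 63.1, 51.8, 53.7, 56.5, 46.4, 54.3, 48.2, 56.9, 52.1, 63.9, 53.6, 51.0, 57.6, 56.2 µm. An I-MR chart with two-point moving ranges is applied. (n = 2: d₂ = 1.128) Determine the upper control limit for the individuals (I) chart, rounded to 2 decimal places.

72.89

X̄ = (52.8 + 63.1 + 51.8 + 53.7 + 56.5 + 46.4 + 54.3 + 48.2 + 56.9 + 52.1 + 63.9 + 53.6 + 51.0 + 57.6 + 56.2) / 15 = 54.5400
Moving ranges: 10.3, 11.3, 1.9, 2.8, 10.1, 7.9, 6.1, 8.7, 4.8, 11.8, 10.3, 2.6, 6.6, 1.4; M̄R̄ = 96.6000 / 14 = 6.9000
UCL = X̄ + 3·M̄R̄/d₂ = 54.5400 + 3 × 6.9000 / 1.128 = 72.8911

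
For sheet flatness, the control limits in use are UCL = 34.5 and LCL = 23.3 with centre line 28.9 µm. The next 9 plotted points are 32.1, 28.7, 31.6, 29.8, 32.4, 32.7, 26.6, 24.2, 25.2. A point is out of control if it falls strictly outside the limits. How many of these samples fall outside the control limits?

All 9 points lie within [23.3, 34.5].

0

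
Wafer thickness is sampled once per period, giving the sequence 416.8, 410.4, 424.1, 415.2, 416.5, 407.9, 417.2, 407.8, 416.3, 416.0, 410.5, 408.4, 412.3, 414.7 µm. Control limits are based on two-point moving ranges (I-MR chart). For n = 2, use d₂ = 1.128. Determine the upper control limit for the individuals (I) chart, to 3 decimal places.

X̄ = (416.8 + 410.4 + 424.1 + 415.2 + 416.5 + 407.9 + 417.2 + 407.8 + 416.3 + 416.0 + 410.5 + 408.4 + 412.3 + 414.7) / 14 = 413.8643
Moving ranges: 6.4, 13.7, 8.9, 1.3, 8.6, 9.3, 9.4, 8.5, 0.3, 5.5, 2.1, 3.9, 2.4; M̄R̄ = 80.3000 / 13 = 6.1769
UCL = X̄ + 3·M̄R̄/d₂ = 413.8643 + 3 × 6.1769 / 1.128 = 430.2923

430.292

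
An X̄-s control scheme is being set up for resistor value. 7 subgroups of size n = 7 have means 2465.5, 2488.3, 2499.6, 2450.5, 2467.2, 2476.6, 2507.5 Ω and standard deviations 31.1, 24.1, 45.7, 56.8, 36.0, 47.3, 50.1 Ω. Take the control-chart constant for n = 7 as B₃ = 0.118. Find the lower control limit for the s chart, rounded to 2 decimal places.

4.91

s̄ = (31.1 + 24.1 + 45.7 + 56.8 + 36.0 + 47.3 + 50.1) / 7 = 41.5857
LCL_s = B₃·s̄ = 0.118 × 41.5857 = 4.9071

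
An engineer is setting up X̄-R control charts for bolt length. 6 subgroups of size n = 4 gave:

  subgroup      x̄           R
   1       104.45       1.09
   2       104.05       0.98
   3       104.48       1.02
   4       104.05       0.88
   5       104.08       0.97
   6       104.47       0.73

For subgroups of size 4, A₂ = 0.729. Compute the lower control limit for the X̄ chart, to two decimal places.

X̄̄ = (104.45 + 104.05 + 104.48 + 104.05 + 104.08 + 104.47) / 6 = 625.5800 / 6 = 104.2633
R̄ = (1.09 + 0.98 + 1.02 + 0.88 + 0.97 + 0.73) / 6 = 5.6700 / 6 = 0.9450
LCL = X̄̄ − A₂·R̄ = 104.2633 − 0.729 × 0.9450 = 103.5744

103.57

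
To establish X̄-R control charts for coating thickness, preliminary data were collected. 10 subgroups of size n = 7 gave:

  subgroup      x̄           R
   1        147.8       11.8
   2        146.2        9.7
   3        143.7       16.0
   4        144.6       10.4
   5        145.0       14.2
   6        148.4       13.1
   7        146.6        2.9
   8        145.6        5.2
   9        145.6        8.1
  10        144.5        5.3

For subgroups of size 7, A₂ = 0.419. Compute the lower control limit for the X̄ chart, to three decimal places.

141.748

X̄̄ = (147.8 + 146.2 + 143.7 + 144.6 + 145.0 + 148.4 + 146.6 + 145.6 + 145.6 + 144.5) / 10 = 1458.0000 / 10 = 145.8000
R̄ = (11.8 + 9.7 + 16.0 + 10.4 + 14.2 + 13.1 + 2.9 + 5.2 + 8.1 + 5.3) / 10 = 96.7000 / 10 = 9.6700
LCL = X̄̄ − A₂·R̄ = 145.8000 − 0.419 × 9.6700 = 141.7483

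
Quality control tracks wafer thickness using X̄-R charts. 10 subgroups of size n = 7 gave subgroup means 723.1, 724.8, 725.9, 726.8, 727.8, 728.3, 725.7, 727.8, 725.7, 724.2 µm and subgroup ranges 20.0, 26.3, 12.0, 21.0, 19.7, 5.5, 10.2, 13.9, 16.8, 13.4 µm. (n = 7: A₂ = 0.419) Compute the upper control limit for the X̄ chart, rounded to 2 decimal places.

732.66

X̄̄ = (723.1 + 724.8 + 725.9 + 726.8 + 727.8 + 728.3 + 725.7 + 727.8 + 725.7 + 724.2) / 10 = 7260.1000 / 10 = 726.0100
R̄ = (20.0 + 26.3 + 12.0 + 21.0 + 19.7 + 5.5 + 10.2 + 13.9 + 16.8 + 13.4) / 10 = 158.8000 / 10 = 15.8800
UCL = X̄̄ + A₂·R̄ = 726.0100 + 0.419 × 15.8800 = 732.6637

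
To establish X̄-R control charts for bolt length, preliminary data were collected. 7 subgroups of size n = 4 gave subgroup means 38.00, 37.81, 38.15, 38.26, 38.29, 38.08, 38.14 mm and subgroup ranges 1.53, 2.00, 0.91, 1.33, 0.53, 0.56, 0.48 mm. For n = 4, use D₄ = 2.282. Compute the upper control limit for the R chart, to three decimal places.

R̄ = (1.53 + 2.00 + 0.91 + 1.33 + 0.53 + 0.56 + 0.48) / 7 = 7.3400 / 7 = 1.0486
UCL_R = D₄·R̄ = 2.282 × 1.0486 = 2.3928

2.393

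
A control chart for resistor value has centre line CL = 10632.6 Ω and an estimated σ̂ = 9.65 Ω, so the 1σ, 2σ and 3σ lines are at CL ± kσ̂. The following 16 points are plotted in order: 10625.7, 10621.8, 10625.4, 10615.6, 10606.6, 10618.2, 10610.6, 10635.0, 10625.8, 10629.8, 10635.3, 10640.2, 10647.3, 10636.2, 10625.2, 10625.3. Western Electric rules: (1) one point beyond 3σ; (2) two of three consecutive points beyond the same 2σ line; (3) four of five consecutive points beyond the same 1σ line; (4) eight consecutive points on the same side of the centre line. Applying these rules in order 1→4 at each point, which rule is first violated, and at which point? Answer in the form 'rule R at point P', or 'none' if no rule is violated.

Zone of each point (C = within 1σ̂, B = 1σ̂–2σ̂, A = 2σ̂–3σ̂, * = beyond 3σ̂; sign = side of CL): 1:-C, 2:-B, 3:-C, 4:-B, 5:-A, 6:-B, 7:-A, 8:+C, 9:-C, 10:-C, 11:+C, 12:+C, 13:+B, 14:+C, 15:-C, 16:-C
Rule 3 (four of five consecutive points beyond the same 1σ limit) is satisfied at point 6.

rule 3 at point 6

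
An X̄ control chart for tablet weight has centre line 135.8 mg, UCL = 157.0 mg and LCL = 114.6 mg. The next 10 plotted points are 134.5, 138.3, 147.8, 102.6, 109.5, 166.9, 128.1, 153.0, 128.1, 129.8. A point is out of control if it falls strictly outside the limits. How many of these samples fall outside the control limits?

Compare each point to [114.6, 157.0]: sample 4 = 102.6 < LCL; sample 5 = 109.5 < LCL; sample 6 = 166.9 > UCL.

3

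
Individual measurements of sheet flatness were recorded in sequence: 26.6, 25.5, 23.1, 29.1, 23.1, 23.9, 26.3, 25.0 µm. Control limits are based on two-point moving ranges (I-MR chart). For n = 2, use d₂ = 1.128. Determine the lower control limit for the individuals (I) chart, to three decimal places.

X̄ = (26.6 + 25.5 + 23.1 + 29.1 + 23.1 + 23.9 + 26.3 + 25.0) / 8 = 25.3250
Moving ranges: 1.1, 2.4, 6.0, 6.0, 0.8, 2.4, 1.3; M̄R̄ = 20.0000 / 7 = 2.8571
LCL = X̄ − 3·M̄R̄/d₂ = 25.3250 − 3 × 2.8571 / 1.128 = 17.7262

17.726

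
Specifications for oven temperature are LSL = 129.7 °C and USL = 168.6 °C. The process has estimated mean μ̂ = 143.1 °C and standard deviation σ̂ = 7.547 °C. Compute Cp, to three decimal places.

Cp = (USL − LSL) / (6σ̂) = (168.6 − 129.7) / (6 × 7.547) = 38.9000 / 45.2820 = 0.8591

0.859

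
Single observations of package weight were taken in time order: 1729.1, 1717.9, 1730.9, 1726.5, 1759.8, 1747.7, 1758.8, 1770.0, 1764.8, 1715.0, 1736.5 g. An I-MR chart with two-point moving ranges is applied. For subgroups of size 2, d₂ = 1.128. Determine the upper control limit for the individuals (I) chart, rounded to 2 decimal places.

X̄ = (1729.1 + 1717.9 + 1730.9 + 1726.5 + 1759.8 + 1747.7 + 1758.8 + 1770.0 + 1764.8 + 1715.0 + 1736.5) / 11 = 1741.5455
Moving ranges: 11.2, 13.0, 4.4, 33.3, 12.1, 11.1, 11.2, 5.2, 49.8, 21.5; M̄R̄ = 172.8000 / 10 = 17.2800
UCL = X̄ + 3·M̄R̄/d₂ = 1741.5455 + 3 × 17.2800 / 1.128 = 1787.5029

1787.50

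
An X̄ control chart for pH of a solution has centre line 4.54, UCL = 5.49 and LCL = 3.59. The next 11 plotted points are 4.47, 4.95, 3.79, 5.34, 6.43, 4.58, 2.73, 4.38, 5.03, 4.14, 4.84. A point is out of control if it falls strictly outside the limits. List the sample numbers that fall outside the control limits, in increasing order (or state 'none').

5, 7

Compare each point to [3.59, 5.49]: sample 5 = 6.43 > UCL; sample 7 = 2.73 < LCL.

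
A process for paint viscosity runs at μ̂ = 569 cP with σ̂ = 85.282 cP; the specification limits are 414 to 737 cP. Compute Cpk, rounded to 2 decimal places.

Cpu = (USL − μ̂) / (3σ̂) = (737 − 569) / (3 × 85.282) = 0.6566; Cpl = (μ̂ − LSL) / (3σ̂) = (569 − 414) / (3 × 85.282) = 0.6058; Cpk = min(Cpu, Cpl) = 0.6058

0.61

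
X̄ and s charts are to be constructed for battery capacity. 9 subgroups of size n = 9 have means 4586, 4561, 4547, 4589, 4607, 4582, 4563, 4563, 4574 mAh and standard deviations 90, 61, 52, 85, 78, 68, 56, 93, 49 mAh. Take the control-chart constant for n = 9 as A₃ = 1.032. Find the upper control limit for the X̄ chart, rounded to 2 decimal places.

X̄̄ = (4586 + 4561 + 4547 + 4589 + 4607 + 4582 + 4563 + 4563 + 4574) / 9 = 4574.6667
s̄ = (90 + 61 + 52 + 85 + 78 + 68 + 56 + 93 + 49) / 9 = 70.2222
UCL = X̄̄ + A₃·s̄ = 4574.6667 + 1.032 × 70.2222 = 4647.1360

4647.14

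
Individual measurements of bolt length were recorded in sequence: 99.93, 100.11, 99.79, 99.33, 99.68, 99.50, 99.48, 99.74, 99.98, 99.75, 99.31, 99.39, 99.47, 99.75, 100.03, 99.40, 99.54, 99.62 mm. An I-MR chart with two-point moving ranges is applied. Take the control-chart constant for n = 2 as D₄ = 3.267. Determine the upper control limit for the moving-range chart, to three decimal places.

0.817

Moving ranges: 0.18, 0.32, 0.46, 0.35, 0.18, 0.02, 0.26, 0.24, 0.23, 0.44, 0.08, 0.08, 0.28, 0.28, 0.63, 0.14, 0.08; M̄R̄ = 4.2500 / 17 = 0.2500
UCL_MR = D₄·M̄R̄ = 3.267 × 0.2500 = 0.8167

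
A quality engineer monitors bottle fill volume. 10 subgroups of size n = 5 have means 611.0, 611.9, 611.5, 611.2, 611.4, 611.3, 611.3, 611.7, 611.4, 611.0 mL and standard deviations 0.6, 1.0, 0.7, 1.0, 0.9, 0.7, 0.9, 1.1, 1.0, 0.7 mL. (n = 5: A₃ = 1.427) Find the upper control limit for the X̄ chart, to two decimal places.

X̄̄ = (611.0 + 611.9 + 611.5 + 611.2 + 611.4 + 611.3 + 611.3 + 611.7 + 611.4 + 611.0) / 10 = 611.3700
s̄ = (0.6 + 1.0 + 0.7 + 1.0 + 0.9 + 0.7 + 0.9 + 1.1 + 1.0 + 0.7) / 10 = 0.8600
UCL = X̄̄ + A₃·s̄ = 611.3700 + 1.427 × 0.8600 = 612.5972

612.60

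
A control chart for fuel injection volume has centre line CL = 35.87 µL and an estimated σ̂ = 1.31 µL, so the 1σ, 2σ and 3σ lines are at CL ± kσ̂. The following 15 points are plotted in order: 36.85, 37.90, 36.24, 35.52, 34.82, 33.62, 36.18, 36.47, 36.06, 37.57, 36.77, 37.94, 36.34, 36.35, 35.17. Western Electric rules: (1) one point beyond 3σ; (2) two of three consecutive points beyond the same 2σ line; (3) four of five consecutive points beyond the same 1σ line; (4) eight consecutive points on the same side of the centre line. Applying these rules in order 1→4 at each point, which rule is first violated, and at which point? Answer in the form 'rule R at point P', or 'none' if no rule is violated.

rule 4 at point 14

Zone of each point (C = within 1σ̂, B = 1σ̂–2σ̂, A = 2σ̂–3σ̂, * = beyond 3σ̂; sign = side of CL): 1:+C, 2:+B, 3:+C, 4:-C, 5:-C, 6:-B, 7:+C, 8:+C, 9:+C, 10:+B, 11:+C, 12:+B, 13:+C, 14:+C, 15:-C
Rule 4 (eight consecutive points on the same side of the centre line) is satisfied at point 14.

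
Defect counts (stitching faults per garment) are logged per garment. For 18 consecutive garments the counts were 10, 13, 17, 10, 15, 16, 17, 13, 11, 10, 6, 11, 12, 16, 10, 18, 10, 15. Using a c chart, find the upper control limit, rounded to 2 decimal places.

c̄ = (10 + 13 + 17 + 10 + 15 + 16 + 17 + 13 + 11 + 10 + 6 + 11 + 12 + 16 + 10 + 18 + 10 + 15) / 18 = 230 / 18 = 12.7778
UCL = c̄ + 3√c̄ = 12.7778 + 3 × √12.7778 = 12.7778 + 3 × 3.5746 = 23.5016

23.50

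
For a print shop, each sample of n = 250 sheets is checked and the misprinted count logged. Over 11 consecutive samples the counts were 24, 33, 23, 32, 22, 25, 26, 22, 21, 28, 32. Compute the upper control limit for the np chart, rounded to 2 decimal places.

p̄ = Σdᵢ / (k·n) = 288 / (11 × 250) = 0.10473
UCL = np̄ + 3·√(np̄(1−p̄)) = 26.1818 + 3 × √(26.1818×0.89527) = 26.1818 + 3 × 4.8415 = 40.7062

40.71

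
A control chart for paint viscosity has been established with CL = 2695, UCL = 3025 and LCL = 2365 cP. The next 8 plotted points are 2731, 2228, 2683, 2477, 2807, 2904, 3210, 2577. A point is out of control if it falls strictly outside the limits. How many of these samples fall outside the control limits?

Compare each point to [2365, 3025]: sample 2 = 2228 < LCL; sample 7 = 3210 > UCL.

2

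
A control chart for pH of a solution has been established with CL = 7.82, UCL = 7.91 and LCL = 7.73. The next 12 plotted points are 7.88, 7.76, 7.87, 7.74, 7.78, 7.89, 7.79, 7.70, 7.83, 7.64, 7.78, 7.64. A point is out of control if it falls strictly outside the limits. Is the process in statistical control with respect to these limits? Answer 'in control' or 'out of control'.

Compare each point to [7.73, 7.91]: sample 8 = 7.70 < LCL; sample 10 = 7.64 < LCL; sample 12 = 7.64 < LCL.

out of control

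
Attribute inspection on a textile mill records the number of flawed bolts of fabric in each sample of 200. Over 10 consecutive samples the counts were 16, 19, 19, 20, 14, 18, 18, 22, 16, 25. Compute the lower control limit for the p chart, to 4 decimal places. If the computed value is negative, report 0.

0.0317

p̄ = Σdᵢ / (k·n) = 187 / (10 × 200) = 0.09350
LCL = p̄ − 3·√(p̄(1−p̄)/n) = 0.09350 − 3 × 0.02059 = 0.03174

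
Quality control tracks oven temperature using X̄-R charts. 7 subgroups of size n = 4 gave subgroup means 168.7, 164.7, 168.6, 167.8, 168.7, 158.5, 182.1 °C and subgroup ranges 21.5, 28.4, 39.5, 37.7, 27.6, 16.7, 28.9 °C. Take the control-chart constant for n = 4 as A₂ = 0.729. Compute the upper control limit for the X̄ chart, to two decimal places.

189.30

X̄̄ = (168.7 + 164.7 + 168.6 + 167.8 + 168.7 + 158.5 + 182.1) / 7 = 1179.1000 / 7 = 168.4429
R̄ = (21.5 + 28.4 + 39.5 + 37.7 + 27.6 + 16.7 + 28.9) / 7 = 200.3000 / 7 = 28.6143
UCL = X̄̄ + A₂·R̄ = 168.4429 + 0.729 × 28.6143 = 189.3027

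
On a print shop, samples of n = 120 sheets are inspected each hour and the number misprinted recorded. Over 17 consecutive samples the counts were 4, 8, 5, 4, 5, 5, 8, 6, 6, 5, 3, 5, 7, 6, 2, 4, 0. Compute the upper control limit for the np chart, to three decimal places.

11.375

p̄ = Σdᵢ / (k·n) = 83 / (17 × 120) = 0.04069
UCL = np̄ + 3·√(np̄(1−p̄)) = 4.8824 + 3 × √(4.8824×0.95931) = 4.8824 + 3 × 2.1642 = 11.3749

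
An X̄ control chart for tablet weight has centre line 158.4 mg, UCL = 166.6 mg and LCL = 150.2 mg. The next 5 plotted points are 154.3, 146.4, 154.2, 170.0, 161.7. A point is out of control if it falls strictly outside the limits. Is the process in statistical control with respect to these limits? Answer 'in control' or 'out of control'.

out of control

Compare each point to [150.2, 166.6]: sample 2 = 146.4 < LCL; sample 4 = 170.0 > UCL.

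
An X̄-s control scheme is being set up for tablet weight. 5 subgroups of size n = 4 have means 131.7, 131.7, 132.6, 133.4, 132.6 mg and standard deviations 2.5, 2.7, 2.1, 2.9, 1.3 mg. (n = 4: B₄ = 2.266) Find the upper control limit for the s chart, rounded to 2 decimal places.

s̄ = (2.5 + 2.7 + 2.1 + 2.9 + 1.3) / 5 = 2.3000
UCL_s = B₄·s̄ = 2.266 × 2.3000 = 5.2118

5.21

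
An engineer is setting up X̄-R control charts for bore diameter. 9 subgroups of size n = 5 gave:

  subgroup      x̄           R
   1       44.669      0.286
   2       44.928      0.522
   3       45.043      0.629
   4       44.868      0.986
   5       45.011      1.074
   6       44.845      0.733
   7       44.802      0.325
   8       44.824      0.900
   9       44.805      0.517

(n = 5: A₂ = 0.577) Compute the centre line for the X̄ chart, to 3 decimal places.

44.866

X̄̄ = (44.669 + 44.928 + 45.043 + 44.868 + 45.011 + 44.845 + 44.802 + 44.824 + 44.805) / 9 = 403.7950 / 9 = 44.8661
CL = X̄̄ = 44.8661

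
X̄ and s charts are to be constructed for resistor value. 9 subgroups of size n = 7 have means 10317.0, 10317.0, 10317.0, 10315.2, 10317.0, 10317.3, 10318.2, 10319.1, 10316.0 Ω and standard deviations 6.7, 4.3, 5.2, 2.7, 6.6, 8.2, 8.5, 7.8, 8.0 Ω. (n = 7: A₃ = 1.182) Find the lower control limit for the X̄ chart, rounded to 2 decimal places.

X̄̄ = (10317.0 + 10317.0 + 10317.0 + 10315.2 + 10317.0 + 10317.3 + 10318.2 + 10319.1 + 10316.0) / 9 = 10317.0889
s̄ = (6.7 + 4.3 + 5.2 + 2.7 + 6.6 + 8.2 + 8.5 + 7.8 + 8.0) / 9 = 6.4444
LCL = X̄̄ − A₃·s̄ = 10317.0889 − 1.182 × 6.4444 = 10309.4716

10309.47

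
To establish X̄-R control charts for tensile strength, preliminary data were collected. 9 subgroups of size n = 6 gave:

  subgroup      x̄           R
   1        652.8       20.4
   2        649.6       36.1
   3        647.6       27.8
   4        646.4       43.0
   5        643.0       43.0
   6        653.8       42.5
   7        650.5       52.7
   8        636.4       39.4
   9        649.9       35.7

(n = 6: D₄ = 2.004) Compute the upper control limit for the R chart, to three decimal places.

75.840

R̄ = (20.4 + 36.1 + 27.8 + 43.0 + 43.0 + 42.5 + 52.7 + 39.4 + 35.7) / 9 = 340.6000 / 9 = 37.8444
UCL_R = D₄·R̄ = 2.004 × 37.8444 = 75.8403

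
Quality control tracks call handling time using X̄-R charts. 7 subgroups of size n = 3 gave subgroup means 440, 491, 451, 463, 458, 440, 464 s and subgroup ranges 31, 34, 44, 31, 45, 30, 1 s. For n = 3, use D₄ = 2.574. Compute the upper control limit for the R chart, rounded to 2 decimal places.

R̄ = (31 + 34 + 44 + 31 + 45 + 30 + 1) / 7 = 216.0000 / 7 = 30.8571
UCL_R = D₄·R̄ = 2.574 × 30.8571 = 79.4263

79.43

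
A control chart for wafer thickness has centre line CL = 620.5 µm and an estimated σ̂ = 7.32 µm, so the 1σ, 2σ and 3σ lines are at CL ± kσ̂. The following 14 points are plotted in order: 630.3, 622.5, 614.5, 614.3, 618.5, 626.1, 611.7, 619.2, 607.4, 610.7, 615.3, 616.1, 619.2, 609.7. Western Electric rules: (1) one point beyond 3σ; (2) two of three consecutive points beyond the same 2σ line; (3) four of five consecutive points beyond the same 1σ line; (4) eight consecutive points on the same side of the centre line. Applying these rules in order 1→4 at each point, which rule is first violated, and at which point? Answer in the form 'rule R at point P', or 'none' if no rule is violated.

rule 4 at point 14

Zone of each point (C = within 1σ̂, B = 1σ̂–2σ̂, A = 2σ̂–3σ̂, * = beyond 3σ̂; sign = side of CL): 1:+B, 2:+C, 3:-C, 4:-C, 5:-C, 6:+C, 7:-B, 8:-C, 9:-B, 10:-B, 11:-C, 12:-C, 13:-C, 14:-B
Rule 4 (eight consecutive points on the same side of the centre line) is satisfied at point 14.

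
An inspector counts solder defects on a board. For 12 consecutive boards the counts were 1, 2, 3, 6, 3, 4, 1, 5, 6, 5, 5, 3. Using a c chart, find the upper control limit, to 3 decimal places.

c̄ = (1 + 2 + 3 + 6 + 3 + 4 + 1 + 5 + 6 + 5 + 5 + 3) / 12 = 44 / 12 = 3.6667
UCL = c̄ + 3√c̄ = 3.6667 + 3 × √3.6667 = 3.6667 + 3 × 1.9149 = 9.4112

9.411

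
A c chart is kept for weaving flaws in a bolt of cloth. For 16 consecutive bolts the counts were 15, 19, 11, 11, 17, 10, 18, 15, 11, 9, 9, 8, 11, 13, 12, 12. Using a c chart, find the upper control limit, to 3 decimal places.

23.196

c̄ = (15 + 19 + 11 + 11 + 17 + 10 + 18 + 15 + 11 + 9 + 9 + 8 + 11 + 13 + 12 + 12) / 16 = 201 / 16 = 12.5625
UCL = c̄ + 3√c̄ = 12.5625 + 3 × √12.5625 = 12.5625 + 3 × 3.5444 = 23.1956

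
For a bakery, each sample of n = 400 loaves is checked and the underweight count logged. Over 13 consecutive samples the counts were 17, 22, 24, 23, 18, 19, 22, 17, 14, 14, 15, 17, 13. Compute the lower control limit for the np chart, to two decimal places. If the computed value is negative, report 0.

5.61

p̄ = Σdᵢ / (k·n) = 235 / (13 × 400) = 0.04519
LCL = np̄ − 3·√(np̄(1−p̄)) = 18.0769 − 3 × 4.1545 = 5.6134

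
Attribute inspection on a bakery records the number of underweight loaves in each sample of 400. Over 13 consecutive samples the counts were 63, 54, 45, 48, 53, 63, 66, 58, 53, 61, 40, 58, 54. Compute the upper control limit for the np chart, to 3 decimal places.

p̄ = Σdᵢ / (k·n) = 716 / (13 × 400) = 0.13769
UCL = np̄ + 3·√(np̄(1−p̄)) = 55.0769 + 3 × √(55.0769×0.86231) = 55.0769 + 3 × 6.8915 = 75.7515

75.752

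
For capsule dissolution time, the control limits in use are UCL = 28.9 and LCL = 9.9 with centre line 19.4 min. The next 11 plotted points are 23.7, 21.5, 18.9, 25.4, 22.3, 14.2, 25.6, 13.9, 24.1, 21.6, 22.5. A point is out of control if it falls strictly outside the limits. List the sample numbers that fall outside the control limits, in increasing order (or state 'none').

none

All 11 points lie within [9.9, 28.9].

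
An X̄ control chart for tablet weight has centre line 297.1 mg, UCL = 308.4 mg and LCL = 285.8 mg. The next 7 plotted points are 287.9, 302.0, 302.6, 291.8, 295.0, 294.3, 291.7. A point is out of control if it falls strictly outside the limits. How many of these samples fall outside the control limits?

All 7 points lie within [285.8, 308.4].

0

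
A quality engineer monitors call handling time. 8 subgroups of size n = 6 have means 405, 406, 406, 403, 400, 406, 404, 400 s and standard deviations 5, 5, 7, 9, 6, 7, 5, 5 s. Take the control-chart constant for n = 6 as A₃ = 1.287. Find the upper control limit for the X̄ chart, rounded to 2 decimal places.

411.63

X̄̄ = (405 + 406 + 406 + 403 + 400 + 406 + 404 + 400) / 8 = 403.7500
s̄ = (5 + 5 + 7 + 9 + 6 + 7 + 5 + 5) / 8 = 6.1250
UCL = X̄̄ + A₃·s̄ = 403.7500 + 1.287 × 6.1250 = 411.6329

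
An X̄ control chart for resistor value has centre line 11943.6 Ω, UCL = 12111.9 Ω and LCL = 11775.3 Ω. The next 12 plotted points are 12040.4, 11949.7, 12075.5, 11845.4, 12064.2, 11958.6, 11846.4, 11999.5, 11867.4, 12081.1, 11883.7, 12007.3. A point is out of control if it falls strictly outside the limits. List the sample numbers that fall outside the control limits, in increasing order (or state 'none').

none

All 12 points lie within [11775.3, 12111.9].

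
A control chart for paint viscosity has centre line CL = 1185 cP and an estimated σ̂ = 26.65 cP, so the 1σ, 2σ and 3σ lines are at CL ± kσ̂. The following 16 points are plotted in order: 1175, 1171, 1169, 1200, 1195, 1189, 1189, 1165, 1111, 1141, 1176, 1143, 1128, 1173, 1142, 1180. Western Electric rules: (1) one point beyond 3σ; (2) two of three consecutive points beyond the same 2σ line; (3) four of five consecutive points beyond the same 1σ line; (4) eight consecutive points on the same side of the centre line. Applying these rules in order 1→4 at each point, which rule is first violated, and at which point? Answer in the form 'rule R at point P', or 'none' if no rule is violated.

Zone of each point (C = within 1σ̂, B = 1σ̂–2σ̂, A = 2σ̂–3σ̂, * = beyond 3σ̂; sign = side of CL): 1:-C, 2:-C, 3:-C, 4:+C, 5:+C, 6:+C, 7:+C, 8:-C, 9:-A, 10:-B, 11:-C, 12:-B, 13:-A, 14:-C, 15:-B, 16:-C
Rule 3 (four of five consecutive points beyond the same 1σ limit) is satisfied at point 13.

rule 3 at point 13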